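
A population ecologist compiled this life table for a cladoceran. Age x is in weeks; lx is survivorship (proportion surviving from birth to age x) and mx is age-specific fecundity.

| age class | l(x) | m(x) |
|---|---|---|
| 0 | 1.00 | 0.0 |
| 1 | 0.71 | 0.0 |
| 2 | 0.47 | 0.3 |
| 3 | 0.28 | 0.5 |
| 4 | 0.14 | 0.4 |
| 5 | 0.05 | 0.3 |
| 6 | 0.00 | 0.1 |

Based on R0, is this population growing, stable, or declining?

declining

R0 = Σ lx·mx = 0 + 0 + 0.141 + 0.14 + 0.056 + 0.015 + 0 = 0.352
R0 < 1, so the population is declining.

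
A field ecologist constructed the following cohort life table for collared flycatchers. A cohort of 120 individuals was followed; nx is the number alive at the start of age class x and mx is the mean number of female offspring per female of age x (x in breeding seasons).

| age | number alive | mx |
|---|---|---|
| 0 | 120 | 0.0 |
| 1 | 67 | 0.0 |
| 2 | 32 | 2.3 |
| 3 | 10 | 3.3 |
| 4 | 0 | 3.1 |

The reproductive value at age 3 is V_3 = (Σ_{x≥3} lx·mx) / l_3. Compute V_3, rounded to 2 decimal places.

lx = nx/n0 = nx/120: 1, 0.55833…, 0.26667…, 0.08333…, 0
lx·mx for x ≥ 3: 0.275…, 0 → sum = 0.275…
V_3 = 0.275… / l_3 = 0.275… / 0.083333… = 3.3… → 3.30

3.30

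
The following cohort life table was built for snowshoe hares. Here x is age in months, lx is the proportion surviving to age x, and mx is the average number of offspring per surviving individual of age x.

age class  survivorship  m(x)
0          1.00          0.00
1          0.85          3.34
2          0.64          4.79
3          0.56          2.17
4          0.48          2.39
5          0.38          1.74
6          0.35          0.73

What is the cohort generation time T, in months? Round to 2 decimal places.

2.40

lx·mx: 0, 2.839, 3.0656, 1.2152, 1.1472, 0.6612, 0.2555 → R0 = 9.1837
x·lx·mx: 0, 2.839, 6.1312, 3.6456, 4.5888, 3.306, 1.533 → Σ = 22.0436
T = 22.0436 / 9.1837 = 2.400296… → 2.40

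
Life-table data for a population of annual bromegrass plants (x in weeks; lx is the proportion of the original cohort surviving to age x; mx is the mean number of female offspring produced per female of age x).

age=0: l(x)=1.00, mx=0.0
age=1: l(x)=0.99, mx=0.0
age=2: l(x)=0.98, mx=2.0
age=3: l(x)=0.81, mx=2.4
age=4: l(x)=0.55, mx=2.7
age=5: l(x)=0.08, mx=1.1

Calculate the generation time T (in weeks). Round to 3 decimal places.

2.945

lx·mx: 0, 0, 1.96, 1.944, 1.485, 0.088 → R0 = 5.477
x·lx·mx: 0, 0, 3.92, 5.832, 5.94, 0.44 → Σ = 16.132
T = 16.132 / 5.477 = 2.945408… → 2.945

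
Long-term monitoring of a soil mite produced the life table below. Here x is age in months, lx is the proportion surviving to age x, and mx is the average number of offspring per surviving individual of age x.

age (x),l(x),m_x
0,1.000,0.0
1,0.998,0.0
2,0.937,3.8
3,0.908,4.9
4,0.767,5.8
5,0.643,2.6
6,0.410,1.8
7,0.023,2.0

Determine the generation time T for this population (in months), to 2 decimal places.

3.44

lx·mx: 0, 0, 3.5606, 4.4492, 4.4486, 1.6718, 0.738, 0.046 → R0 = 14.9142
x·lx·mx: 0, 0, 7.1212, 13.3476, 17.7944, 8.359, 4.428, 0.322 → Σ = 51.3722
T = 51.3722 / 14.9142 = 3.444516… → 3.44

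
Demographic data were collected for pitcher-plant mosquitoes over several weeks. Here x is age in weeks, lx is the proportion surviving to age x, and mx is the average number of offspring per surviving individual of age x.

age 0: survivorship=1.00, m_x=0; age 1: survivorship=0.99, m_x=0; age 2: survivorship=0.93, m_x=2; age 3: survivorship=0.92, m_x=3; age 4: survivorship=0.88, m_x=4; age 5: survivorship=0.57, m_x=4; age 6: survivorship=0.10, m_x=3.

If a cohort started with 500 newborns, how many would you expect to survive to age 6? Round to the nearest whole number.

50

Expected survivors = N0 · l_6 = 500 × 0.10 = 50 → 50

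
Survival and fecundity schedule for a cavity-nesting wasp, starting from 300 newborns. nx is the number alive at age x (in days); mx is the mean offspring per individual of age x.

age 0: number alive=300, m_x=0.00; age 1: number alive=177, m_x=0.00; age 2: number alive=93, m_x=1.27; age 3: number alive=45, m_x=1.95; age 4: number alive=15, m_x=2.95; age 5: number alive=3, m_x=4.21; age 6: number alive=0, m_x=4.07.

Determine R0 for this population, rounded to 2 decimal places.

lx = nx/n0 = nx/300: 1, 0.59, 0.31, 0.15, 0.05, 0.01, 0
lx·mx by age: 0, 0, 0.3937, 0.2925, 0.1475, 0.0421, 0
R0 = Σ lx·mx = 0.8758 → 0.88

0.88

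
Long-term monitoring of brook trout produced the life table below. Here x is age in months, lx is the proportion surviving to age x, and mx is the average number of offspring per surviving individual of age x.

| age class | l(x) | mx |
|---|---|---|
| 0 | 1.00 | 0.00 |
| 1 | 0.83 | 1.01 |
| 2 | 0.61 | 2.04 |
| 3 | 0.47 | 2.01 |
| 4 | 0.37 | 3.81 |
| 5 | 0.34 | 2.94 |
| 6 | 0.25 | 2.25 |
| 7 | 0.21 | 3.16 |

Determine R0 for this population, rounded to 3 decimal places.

6.663

lx·mx by age: 0, 0.8383, 1.2444, 0.9447, 1.4097, 0.9996, 0.5625, 0.6636
R0 = Σ lx·mx = 6.6628 → 6.663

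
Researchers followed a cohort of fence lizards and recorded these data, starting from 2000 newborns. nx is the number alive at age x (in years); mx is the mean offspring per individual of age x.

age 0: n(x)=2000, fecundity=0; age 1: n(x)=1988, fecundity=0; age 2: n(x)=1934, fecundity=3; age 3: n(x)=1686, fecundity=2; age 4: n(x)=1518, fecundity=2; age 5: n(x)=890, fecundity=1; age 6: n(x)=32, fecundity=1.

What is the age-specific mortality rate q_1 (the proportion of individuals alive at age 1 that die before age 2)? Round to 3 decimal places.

0.027

lx = nx/n0 = nx/2000: 1, 0.994, 0.967, 0.843, 0.759, 0.445, 0.016
q_1 = (l_1 − l_2) / l_1 = (0.994 − 0.967) / 0.994
     = 0.027 / 0.994 = 0.027163… → 0.027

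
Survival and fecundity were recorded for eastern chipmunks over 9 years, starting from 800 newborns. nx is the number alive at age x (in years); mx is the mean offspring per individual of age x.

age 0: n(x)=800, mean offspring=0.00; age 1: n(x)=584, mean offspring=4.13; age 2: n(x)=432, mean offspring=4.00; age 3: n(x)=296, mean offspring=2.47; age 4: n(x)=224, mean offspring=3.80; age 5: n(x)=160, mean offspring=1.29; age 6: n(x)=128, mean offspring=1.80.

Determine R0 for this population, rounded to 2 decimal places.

lx = nx/n0 = nx/800: 1, 0.73, 0.54, 0.37, 0.28, 0.2, 0.16
lx·mx by age: 0, 3.0149, 2.16, 0.9139, 1.064, 0.258, 0.288
R0 = Σ lx·mx = 7.6988 → 7.70

7.70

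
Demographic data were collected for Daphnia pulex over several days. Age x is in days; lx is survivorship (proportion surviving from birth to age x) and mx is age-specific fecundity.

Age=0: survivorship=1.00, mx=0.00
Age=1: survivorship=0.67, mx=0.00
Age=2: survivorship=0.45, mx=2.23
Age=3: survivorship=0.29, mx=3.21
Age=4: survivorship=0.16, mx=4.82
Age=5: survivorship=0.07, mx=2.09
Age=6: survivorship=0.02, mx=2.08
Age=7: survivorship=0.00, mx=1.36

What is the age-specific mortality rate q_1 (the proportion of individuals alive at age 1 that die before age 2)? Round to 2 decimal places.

0.33

q_1 = (l_1 − l_2) / l_1 = (0.67 − 0.45) / 0.67
     = 0.22 / 0.67 = 0.328358… → 0.33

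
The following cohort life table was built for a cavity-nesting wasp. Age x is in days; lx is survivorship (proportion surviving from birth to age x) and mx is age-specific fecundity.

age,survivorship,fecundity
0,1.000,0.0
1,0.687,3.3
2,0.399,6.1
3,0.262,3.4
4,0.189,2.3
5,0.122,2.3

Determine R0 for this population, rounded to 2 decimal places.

6.31

lx·mx by age: 0, 2.2671, 2.4339, 0.8908, 0.4347, 0.2806
R0 = Σ lx·mx = 6.3071 → 6.31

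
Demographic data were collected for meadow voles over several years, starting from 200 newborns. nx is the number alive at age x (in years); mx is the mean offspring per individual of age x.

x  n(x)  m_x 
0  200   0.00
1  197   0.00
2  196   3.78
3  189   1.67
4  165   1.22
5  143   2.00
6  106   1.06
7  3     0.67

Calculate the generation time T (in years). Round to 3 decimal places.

lx = nx/n0 = nx/200: 1, 0.985, 0.98, 0.945, 0.825, 0.715, 0.53, 0.015
lx·mx: 0, 0, 3.7044, 1.57815, 1.0065, 1.43, 0.5618, 0.01005 → R0 = 8.2909
x·lx·mx: 0, 0, 7.4088, 4.73445, 4.026, 7.15, 3.3708, 0.07035 → Σ = 26.7604
T = 26.7604 / 8.2909 = 3.227683… → 3.228

3.228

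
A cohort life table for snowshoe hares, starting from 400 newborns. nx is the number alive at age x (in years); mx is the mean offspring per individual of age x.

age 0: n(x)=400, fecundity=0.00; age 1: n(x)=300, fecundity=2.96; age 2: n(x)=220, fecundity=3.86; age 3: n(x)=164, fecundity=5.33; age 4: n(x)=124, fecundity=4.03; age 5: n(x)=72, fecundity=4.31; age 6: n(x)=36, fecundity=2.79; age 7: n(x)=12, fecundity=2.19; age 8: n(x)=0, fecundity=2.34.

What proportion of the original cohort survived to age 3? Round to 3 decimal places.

0.410

l_3 = n_3/n_0 = 164/400 = 0.41 → 0.410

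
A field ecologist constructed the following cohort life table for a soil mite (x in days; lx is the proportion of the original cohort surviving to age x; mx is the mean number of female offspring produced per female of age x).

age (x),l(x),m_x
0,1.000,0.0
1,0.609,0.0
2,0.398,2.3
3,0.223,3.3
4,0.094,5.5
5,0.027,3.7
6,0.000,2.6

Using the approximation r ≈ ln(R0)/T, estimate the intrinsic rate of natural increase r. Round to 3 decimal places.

0.281

R0 = Σ lx·mx = 0 + 0 + 0.9154 + 0.7359 + 0.517 + 0.0999 + 0 = 2.2682
Σ x·lx·mx = 6.606; T = 6.606/2.2682 = 2.91244…
r ≈ ln(R0)/T = ln(2.2682)/2.91244… = 0.2812… → 0.281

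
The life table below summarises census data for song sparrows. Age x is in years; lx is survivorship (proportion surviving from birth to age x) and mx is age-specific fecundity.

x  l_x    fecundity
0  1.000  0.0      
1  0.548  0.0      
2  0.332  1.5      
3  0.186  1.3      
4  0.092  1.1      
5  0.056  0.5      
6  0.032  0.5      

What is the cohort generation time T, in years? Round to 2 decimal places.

2.67

lx·mx: 0, 0, 0.498, 0.2418, 0.1012, 0.028, 0.016 → R0 = 0.885
x·lx·mx: 0, 0, 0.996, 0.7254, 0.4048, 0.14, 0.096 → Σ = 2.3622
T = 2.3622 / 0.885 = 2.669153… → 2.67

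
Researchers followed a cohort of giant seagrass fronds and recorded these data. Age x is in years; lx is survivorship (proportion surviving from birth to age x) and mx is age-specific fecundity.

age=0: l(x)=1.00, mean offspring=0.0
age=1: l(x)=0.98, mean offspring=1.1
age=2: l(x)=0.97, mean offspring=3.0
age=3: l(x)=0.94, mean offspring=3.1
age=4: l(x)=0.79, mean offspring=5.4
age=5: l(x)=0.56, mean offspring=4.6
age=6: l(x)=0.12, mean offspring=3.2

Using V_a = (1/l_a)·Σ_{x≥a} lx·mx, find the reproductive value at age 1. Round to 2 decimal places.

lx·mx for x ≥ 1: 1.078, 2.91, 2.914, 4.266, 2.576, 0.384 → sum = 14.128
V_1 = 14.128 / l_1 = 14.128 / 0.98 = 14.416327… → 14.42

14.42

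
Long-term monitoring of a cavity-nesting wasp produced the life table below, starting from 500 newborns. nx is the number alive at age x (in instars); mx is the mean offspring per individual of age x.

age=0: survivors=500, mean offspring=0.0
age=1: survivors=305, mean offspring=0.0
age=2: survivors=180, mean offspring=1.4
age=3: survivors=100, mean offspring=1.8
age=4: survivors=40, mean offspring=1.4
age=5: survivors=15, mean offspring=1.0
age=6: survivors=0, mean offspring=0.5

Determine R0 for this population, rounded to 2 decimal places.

1.01

lx = nx/n0 = nx/500: 1, 0.61, 0.36, 0.2, 0.08, 0.03, 0
lx·mx by age: 0, 0, 0.504, 0.36, 0.112, 0.03, 0
R0 = Σ lx·mx = 1.006 → 1.01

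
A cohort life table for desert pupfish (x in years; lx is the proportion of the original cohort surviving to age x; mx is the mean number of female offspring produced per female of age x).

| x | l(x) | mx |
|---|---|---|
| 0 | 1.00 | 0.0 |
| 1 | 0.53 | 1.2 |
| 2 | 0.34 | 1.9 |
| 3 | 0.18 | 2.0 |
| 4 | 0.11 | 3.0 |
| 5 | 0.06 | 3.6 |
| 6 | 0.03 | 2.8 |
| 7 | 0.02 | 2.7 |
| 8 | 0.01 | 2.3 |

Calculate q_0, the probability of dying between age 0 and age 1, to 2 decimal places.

0.47

q_0 = (l_0 − l_1) / l_0 = (1 − 0.53) / 1
     = 0.47 / 1 = 0.47 → 0.47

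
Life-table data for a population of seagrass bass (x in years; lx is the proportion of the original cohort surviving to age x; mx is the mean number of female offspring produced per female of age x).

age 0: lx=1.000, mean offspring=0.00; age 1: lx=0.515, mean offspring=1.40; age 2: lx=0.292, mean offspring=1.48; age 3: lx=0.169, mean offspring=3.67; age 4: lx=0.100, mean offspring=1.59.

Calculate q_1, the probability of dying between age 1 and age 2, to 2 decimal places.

0.43

q_1 = (l_1 − l_2) / l_1 = (0.515 − 0.292) / 0.515
     = 0.223 / 0.515 = 0.43301… → 0.43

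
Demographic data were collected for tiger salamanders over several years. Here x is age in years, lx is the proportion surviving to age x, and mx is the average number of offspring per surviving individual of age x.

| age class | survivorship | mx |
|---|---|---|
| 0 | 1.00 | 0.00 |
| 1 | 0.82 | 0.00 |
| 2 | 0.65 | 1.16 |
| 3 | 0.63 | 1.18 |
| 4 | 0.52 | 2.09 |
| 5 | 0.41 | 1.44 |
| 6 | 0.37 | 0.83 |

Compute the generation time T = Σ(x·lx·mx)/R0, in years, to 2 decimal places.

3.70

lx·mx: 0, 0, 0.754, 0.7434, 1.0868, 0.5904, 0.3071 → R0 = 3.4817
x·lx·mx: 0, 0, 1.508, 2.2302, 4.3472, 2.952, 1.8426 → Σ = 12.88
T = 12.88 / 3.4817 = 3.699342… → 3.70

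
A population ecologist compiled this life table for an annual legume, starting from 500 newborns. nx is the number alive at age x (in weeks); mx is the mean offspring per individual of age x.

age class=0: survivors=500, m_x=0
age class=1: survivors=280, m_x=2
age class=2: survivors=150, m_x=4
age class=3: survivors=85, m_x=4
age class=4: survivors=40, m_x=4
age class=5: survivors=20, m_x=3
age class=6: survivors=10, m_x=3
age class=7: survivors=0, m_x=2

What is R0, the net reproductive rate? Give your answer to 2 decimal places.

3.50

lx = nx/n0 = nx/500: 1, 0.56, 0.3, 0.17, 0.08, 0.04, 0.02, 0
lx·mx by age: 0, 1.12, 1.2, 0.68, 0.32, 0.12, 0.06, 0
R0 = Σ lx·mx = 3.5 → 3.50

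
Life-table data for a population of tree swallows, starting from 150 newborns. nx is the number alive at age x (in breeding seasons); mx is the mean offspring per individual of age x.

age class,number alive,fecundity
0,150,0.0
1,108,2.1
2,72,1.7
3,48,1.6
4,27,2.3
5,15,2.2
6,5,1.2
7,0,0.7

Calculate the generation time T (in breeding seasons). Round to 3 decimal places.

2.184

lx = nx/n0 = nx/150: 1, 0.72, 0.48, 0.32, 0.18, 0.1, 0.03333…, 0
lx·mx: 0, 1.512, 0.816, 0.512, 0.414, 0.22, 0.04…, 0 → R0 = 3.514…
x·lx·mx: 0, 1.512, 1.632, 1.536, 1.656, 1.1, 0.24…, 0 → Σ = 7.676…
T = 7.676… / 3.514… = 2.184405… → 2.184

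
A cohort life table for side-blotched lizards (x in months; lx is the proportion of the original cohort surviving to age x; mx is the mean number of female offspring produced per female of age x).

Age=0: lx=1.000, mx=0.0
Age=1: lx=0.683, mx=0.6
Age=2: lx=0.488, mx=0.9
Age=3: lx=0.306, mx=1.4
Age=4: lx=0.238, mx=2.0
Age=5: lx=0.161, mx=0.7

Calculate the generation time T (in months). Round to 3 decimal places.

2.701

lx·mx: 0, 0.4098, 0.4392, 0.4284, 0.476, 0.1127 → R0 = 1.8661
x·lx·mx: 0, 0.4098, 0.8784, 1.2852, 1.904, 0.5635 → Σ = 5.0409
T = 5.0409 / 1.8661 = 2.701302… → 2.701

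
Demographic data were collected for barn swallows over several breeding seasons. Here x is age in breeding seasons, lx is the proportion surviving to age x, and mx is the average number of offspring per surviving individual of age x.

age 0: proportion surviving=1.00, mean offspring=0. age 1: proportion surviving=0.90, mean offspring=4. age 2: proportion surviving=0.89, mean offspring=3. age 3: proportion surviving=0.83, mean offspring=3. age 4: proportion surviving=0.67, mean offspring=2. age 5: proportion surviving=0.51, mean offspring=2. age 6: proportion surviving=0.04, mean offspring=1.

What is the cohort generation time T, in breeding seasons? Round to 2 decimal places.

lx·mx: 0, 3.6, 2.67, 2.49, 1.34, 1.02, 0.04 → R0 = 11.16
x·lx·mx: 0, 3.6, 5.34, 7.47, 5.36, 5.1, 0.24 → Σ = 27.11
T = 27.11 / 11.16 = 2.429211… → 2.43

2.43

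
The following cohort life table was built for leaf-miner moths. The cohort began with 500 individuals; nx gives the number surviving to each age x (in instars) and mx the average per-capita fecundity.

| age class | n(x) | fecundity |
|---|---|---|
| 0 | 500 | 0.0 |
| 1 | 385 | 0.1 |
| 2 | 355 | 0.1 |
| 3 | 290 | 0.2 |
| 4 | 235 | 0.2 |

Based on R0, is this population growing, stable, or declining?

lx = nx/n0 = nx/500: 1, 0.77, 0.71, 0.58, 0.47
R0 = Σ lx·mx = 0 + 0.077 + 0.071 + 0.116 + 0.094 = 0.358
R0 < 1, so the population is declining.

declining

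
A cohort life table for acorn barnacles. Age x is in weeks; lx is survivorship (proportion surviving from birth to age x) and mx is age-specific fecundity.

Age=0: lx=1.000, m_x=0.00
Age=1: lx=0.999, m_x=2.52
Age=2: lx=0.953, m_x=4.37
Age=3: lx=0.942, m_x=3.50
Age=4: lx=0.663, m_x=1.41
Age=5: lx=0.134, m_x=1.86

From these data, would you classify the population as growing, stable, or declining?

growing

R0 = Σ lx·mx = 0 + 2.51748 + 4.16461 + 3.297 + 0.93483 + 0.24924 = 11.16316
R0 > 1, so the population is growing.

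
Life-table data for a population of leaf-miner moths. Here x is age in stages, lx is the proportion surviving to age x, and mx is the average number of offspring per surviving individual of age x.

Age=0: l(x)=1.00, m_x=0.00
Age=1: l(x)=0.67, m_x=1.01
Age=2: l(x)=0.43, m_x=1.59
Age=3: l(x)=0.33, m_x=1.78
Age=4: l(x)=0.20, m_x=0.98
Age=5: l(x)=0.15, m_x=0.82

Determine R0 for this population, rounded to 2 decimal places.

2.27

lx·mx by age: 0, 0.6767, 0.6837, 0.5874, 0.196, 0.123
R0 = Σ lx·mx = 2.2668 → 2.27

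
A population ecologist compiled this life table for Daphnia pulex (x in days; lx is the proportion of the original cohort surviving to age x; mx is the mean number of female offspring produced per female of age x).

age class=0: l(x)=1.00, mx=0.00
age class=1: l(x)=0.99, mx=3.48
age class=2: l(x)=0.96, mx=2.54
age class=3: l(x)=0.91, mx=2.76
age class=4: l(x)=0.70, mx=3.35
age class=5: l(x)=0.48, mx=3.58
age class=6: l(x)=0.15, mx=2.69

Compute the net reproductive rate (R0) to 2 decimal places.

lx·mx by age: 0, 3.4452, 2.4384, 2.5116, 2.345, 1.7184, 0.4035
R0 = Σ lx·mx = 12.8621 → 12.86

12.86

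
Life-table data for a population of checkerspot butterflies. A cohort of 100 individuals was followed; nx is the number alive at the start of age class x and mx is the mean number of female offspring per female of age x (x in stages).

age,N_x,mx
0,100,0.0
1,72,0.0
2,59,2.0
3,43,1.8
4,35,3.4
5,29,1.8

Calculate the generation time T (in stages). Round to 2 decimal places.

3.29

lx = nx/n0 = nx/100: 1, 0.72, 0.59, 0.43, 0.35, 0.29
lx·mx: 0, 0, 1.18, 0.774, 1.19, 0.522 → R0 = 3.666
x·lx·mx: 0, 0, 2.36, 2.322, 4.76, 2.61 → Σ = 12.052
T = 12.052 / 3.666 = 3.287507… → 3.29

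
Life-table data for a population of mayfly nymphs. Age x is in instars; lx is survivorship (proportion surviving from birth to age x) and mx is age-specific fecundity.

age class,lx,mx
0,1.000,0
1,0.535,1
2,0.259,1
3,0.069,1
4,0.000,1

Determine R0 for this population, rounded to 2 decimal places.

0.86

lx·mx by age: 0, 0.535, 0.259, 0.069, 0
R0 = Σ lx·mx = 0.863 → 0.86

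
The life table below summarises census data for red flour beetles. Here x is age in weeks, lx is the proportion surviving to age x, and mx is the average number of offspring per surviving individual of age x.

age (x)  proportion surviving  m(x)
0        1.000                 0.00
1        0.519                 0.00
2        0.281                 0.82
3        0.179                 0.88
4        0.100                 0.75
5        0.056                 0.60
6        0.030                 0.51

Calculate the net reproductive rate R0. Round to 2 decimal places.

lx·mx by age: 0, 0, 0.23042, 0.15752, 0.075, 0.0336, 0.0153
R0 = Σ lx·mx = 0.51184 → 0.51

0.51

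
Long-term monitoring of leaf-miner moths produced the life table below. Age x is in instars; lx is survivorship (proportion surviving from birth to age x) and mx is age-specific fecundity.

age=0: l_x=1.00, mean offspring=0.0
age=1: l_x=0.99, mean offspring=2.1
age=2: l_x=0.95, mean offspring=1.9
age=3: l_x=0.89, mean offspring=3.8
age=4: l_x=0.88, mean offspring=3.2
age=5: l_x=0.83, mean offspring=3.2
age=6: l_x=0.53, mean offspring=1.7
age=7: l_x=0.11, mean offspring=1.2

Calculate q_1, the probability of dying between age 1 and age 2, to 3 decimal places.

q_1 = (l_1 − l_2) / l_1 = (0.99 − 0.95) / 0.99
     = 0.04 / 0.99 = 0.040404… → 0.040

0.040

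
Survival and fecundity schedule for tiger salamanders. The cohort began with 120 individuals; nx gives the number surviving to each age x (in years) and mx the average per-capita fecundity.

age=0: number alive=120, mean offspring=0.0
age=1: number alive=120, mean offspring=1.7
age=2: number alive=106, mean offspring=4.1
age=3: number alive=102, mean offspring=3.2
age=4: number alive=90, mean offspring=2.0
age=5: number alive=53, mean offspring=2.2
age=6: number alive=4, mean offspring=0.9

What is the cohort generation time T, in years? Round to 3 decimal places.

lx = nx/n0 = nx/120: 1, 1, 0.88333…, 0.85, 0.75, 0.44167…, 0.03333…
lx·mx: 0, 1.7, 3.621667…, 2.72, 1.5, 0.971667…, 0.03… → R0 = 10.543333…
x·lx·mx: 0, 1.7, 7.243333…, 8.16, 6, 4.858333…, 0.18… → Σ = 28.141667…
T = 28.141667… / 10.543333… = 2.669143… → 2.669

2.669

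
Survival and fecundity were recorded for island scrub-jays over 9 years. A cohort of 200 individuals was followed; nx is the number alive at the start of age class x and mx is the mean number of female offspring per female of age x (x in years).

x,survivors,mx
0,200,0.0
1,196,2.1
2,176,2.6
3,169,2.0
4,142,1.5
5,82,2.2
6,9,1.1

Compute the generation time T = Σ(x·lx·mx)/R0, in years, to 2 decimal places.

lx = nx/n0 = nx/200: 1, 0.98, 0.88, 0.845, 0.71, 0.41, 0.045
lx·mx: 0, 2.058, 2.288, 1.69, 1.065, 0.902, 0.0495 → R0 = 8.0525
x·lx·mx: 0, 2.058, 4.576, 5.07, 4.26, 4.51, 0.297 → Σ = 20.771
T = 20.771 / 8.0525 = 2.579447… → 2.58

2.58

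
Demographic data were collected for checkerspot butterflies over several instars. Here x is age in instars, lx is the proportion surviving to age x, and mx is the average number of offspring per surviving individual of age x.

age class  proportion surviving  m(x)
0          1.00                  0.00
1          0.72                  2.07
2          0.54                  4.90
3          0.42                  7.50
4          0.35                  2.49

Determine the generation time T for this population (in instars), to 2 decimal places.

lx·mx: 0, 1.4904, 2.646, 3.15, 0.8715 → R0 = 8.1579
x·lx·mx: 0, 1.4904, 5.292, 9.45, 3.486 → Σ = 19.7184
T = 19.7184 / 8.1579 = 2.417093… → 2.42

2.42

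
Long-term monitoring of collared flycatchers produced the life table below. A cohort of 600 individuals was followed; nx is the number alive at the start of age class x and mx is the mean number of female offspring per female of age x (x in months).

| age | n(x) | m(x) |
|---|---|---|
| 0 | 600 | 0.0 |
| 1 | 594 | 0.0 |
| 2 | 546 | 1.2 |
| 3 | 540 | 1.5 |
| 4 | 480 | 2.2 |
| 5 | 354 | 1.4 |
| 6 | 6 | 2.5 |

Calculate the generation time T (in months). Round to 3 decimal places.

lx = nx/n0 = nx/600: 1, 0.99, 0.91, 0.9, 0.8, 0.59, 0.01
lx·mx: 0, 0, 1.092, 1.35, 1.76, 0.826, 0.025 → R0 = 5.053
x·lx·mx: 0, 0, 2.184, 4.05, 7.04, 4.13, 0.15 → Σ = 17.554
T = 17.554 / 5.053 = 3.473976… → 3.474

3.474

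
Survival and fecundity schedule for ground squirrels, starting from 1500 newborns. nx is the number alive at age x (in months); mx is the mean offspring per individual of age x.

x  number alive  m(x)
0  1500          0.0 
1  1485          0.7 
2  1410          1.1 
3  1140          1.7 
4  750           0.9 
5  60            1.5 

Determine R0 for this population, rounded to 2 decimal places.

lx = nx/n0 = nx/1500: 1, 0.99, 0.94, 0.76, 0.5, 0.04
lx·mx by age: 0, 0.693, 1.034, 1.292, 0.45, 0.06
R0 = Σ lx·mx = 3.529 → 3.53

3.53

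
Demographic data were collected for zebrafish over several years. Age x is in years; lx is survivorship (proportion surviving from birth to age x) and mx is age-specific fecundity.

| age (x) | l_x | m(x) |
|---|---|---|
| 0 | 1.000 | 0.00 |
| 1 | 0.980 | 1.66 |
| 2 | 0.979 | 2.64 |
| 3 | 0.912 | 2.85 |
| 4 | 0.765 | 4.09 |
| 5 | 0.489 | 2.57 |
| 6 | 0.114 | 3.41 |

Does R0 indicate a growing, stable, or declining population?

growing

R0 = Σ lx·mx = 0 + 1.6268 + 2.58456 + 2.5992 + 3.12885 + 1.25673 + 0.38874 = 11.58488
R0 > 1, so the population is growing.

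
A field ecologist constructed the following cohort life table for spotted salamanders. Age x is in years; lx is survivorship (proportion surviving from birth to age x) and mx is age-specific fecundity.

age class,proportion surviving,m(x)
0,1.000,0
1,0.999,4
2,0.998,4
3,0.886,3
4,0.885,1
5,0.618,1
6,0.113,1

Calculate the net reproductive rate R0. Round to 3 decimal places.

12.262

lx·mx by age: 0, 3.996, 3.992, 2.658, 0.885, 0.618, 0.113
R0 = Σ lx·mx = 12.262 → 12.262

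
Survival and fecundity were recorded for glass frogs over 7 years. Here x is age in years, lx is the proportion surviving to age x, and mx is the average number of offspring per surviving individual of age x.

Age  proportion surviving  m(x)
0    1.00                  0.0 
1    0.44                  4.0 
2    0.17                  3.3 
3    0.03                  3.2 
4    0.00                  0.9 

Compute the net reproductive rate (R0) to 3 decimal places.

2.417

lx·mx by age: 0, 1.76, 0.561, 0.096, 0
R0 = Σ lx·mx = 2.417 → 2.417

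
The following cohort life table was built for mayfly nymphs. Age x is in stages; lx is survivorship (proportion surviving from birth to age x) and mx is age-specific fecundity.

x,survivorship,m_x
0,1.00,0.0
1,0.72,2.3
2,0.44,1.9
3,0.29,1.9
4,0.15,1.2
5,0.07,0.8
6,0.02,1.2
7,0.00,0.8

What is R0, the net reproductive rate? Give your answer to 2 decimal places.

lx·mx by age: 0, 1.656, 0.836, 0.551, 0.18, 0.056, 0.024, 0
R0 = Σ lx·mx = 3.303 → 3.30

3.30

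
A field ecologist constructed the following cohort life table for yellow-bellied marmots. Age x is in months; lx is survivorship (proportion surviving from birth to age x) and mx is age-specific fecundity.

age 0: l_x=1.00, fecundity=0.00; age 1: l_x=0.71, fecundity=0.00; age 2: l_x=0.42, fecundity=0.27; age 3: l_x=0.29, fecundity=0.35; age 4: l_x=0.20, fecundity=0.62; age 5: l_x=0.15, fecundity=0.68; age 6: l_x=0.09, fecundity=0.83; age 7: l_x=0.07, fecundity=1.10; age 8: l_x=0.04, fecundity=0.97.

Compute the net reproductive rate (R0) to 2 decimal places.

0.63

lx·mx by age: 0, 0, 0.1134, 0.1015, 0.124, 0.102, 0.0747, 0.077, 0.0388
R0 = Σ lx·mx = 0.6314 → 0.63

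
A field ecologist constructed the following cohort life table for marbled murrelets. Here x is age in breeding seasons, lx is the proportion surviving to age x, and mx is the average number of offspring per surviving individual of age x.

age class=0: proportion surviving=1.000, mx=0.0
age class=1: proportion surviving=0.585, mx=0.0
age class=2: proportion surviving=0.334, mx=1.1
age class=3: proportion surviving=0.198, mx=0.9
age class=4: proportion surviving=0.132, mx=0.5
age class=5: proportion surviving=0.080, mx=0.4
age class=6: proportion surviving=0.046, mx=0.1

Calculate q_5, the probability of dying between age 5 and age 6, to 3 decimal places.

q_5 = (l_5 − l_6) / l_5 = (0.08 − 0.046) / 0.08
     = 0.034 / 0.08 = 0.425 → 0.425

0.425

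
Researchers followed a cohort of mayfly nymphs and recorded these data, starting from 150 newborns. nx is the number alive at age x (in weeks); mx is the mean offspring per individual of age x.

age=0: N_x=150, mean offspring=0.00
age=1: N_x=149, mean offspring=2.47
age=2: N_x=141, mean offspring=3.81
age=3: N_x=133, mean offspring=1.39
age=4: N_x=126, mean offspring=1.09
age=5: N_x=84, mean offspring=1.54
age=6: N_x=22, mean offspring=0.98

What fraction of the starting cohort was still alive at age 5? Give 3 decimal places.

0.560

l_5 = n_5/n_0 = 84/150 = 0.56 → 0.560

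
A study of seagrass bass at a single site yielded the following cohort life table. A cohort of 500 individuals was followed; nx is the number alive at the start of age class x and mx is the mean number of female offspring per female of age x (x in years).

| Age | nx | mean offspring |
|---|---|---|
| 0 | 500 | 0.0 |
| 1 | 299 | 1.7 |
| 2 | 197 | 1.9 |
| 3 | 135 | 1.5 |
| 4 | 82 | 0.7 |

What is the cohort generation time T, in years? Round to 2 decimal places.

lx = nx/n0 = nx/500: 1, 0.598, 0.394, 0.27, 0.164
lx·mx: 0, 1.0166, 0.7486, 0.405, 0.1148 → R0 = 2.285
x·lx·mx: 0, 1.0166, 1.4972, 1.215, 0.4592 → Σ = 4.188
T = 4.188 / 2.285 = 1.832823… → 1.83

1.83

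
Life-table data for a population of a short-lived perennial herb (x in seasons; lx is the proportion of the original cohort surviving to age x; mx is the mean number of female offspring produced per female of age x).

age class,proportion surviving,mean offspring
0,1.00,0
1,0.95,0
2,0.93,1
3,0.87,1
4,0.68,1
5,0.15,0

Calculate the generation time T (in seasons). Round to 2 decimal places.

2.90

lx·mx: 0, 0, 0.93, 0.87, 0.68, 0 → R0 = 2.48
x·lx·mx: 0, 0, 1.86, 2.61, 2.72, 0 → Σ = 7.19
T = 7.19 / 2.48 = 2.899194… → 2.90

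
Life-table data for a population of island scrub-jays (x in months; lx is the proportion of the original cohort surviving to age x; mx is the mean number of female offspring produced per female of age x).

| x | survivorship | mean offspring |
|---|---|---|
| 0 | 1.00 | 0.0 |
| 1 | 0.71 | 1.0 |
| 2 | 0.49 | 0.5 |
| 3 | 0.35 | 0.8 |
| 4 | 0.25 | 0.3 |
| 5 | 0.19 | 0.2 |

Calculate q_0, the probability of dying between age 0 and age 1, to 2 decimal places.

q_0 = (l_0 − l_1) / l_0 = (1 − 0.71) / 1
     = 0.29 / 1 = 0.29 → 0.29

0.29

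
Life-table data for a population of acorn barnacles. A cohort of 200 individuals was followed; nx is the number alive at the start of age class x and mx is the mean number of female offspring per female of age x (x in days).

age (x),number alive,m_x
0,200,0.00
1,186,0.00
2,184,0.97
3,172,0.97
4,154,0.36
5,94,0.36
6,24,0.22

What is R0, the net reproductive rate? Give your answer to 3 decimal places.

2.199

lx = nx/n0 = nx/200: 1, 0.93, 0.92, 0.86, 0.77, 0.47, 0.12
lx·mx by age: 0, 0, 0.8924, 0.8342, 0.2772, 0.1692, 0.0264
R0 = Σ lx·mx = 2.1994 → 2.199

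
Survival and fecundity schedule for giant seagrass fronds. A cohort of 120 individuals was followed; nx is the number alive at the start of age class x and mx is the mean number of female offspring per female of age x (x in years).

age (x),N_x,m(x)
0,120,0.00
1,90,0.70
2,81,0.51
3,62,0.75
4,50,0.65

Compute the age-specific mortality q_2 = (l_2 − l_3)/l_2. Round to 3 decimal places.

lx = nx/n0 = nx/120: 1, 0.75, 0.675, 0.51667…, 0.41667…
q_2 = (l_2 − l_3) / l_2 = (0.675 − 0.516667…) / 0.675
     = 0.158333… / 0.675 = 0.234568… → 0.235

0.235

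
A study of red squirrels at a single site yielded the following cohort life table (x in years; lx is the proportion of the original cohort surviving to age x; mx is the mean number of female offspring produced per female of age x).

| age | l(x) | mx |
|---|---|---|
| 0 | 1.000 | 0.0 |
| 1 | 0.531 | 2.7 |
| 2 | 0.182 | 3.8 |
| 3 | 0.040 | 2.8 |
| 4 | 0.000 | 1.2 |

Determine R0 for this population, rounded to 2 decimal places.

2.24

lx·mx by age: 0, 1.4337, 0.6916, 0.112, 0
R0 = Σ lx·mx = 2.2373 → 2.24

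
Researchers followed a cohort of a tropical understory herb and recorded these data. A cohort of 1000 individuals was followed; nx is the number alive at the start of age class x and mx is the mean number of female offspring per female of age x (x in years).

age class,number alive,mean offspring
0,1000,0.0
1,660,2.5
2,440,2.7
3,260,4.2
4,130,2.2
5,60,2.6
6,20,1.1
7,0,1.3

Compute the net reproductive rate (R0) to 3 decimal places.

lx = nx/n0 = nx/1000: 1, 0.66, 0.44, 0.26, 0.13, 0.06, 0.02, 0
lx·mx by age: 0, 1.65, 1.188, 1.092, 0.286, 0.156, 0.022, 0
R0 = Σ lx·mx = 4.394 → 4.394

4.394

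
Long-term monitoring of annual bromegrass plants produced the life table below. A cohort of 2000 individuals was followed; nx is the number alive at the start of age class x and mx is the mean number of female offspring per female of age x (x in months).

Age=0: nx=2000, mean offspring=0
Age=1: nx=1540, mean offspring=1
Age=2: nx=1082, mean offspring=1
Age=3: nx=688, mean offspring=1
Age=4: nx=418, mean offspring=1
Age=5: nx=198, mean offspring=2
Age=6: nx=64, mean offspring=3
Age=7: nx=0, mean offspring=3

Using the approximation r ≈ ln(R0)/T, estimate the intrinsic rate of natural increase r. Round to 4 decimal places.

lx = nx/n0 = nx/2000: 1, 0.77, 0.541, 0.344, 0.209, 0.099, 0.032, 0
R0 = Σ lx·mx = 0 + 0.77 + 0.541 + 0.344 + 0.209 + 0.198 + 0.096 + 0 = 2.158
Σ x·lx·mx = 5.286; T = 5.286/2.158 = 2.44949…
r ≈ ln(R0)/T = ln(2.158)/2.44949… = 0.314017… → 0.3140

0.3140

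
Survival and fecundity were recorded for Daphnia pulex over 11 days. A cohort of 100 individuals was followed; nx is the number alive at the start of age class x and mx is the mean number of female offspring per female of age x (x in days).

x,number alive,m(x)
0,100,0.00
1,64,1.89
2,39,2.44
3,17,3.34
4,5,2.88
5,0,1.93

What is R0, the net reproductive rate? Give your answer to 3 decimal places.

2.873

lx = nx/n0 = nx/100: 1, 0.64, 0.39, 0.17, 0.05, 0
lx·mx by age: 0, 1.2096, 0.9516, 0.5678, 0.144, 0
R0 = Σ lx·mx = 2.873 → 2.873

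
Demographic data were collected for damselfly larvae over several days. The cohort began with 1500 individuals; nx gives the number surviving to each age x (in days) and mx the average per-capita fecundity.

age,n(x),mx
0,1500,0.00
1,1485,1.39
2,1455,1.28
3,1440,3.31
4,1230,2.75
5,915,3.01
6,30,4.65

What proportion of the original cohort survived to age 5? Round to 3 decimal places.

0.610

l_5 = n_5/n_0 = 915/1500 = 0.61 → 0.610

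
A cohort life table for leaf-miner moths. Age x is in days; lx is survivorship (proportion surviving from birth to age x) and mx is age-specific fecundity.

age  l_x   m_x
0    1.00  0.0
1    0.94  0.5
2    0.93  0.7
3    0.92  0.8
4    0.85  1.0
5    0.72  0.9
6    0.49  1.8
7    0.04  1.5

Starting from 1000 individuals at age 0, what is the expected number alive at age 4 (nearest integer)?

850

Expected survivors = N0 · l_4 = 1000 × 0.85 = 850 → 850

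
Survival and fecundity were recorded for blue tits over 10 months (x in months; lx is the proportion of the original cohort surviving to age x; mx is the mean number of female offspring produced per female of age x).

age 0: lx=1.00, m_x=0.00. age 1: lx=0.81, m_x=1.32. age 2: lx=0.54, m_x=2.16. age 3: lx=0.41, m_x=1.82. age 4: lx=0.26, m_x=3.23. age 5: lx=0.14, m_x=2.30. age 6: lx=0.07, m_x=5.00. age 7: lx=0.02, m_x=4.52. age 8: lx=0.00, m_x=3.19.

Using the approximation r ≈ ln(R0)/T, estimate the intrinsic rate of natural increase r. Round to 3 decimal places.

0.523

R0 = Σ lx·mx = 0 + 1.0692 + 1.1664 + 0.7462 + 0.8398 + 0.322 + 0.35 + 0.0904 + 0 = 4.584
Σ x·lx·mx = 13.3426; T = 13.3426/4.584 = 2.91069…
r ≈ ln(R0)/T = ln(4.584)/2.91069… = 0.5231… → 0.523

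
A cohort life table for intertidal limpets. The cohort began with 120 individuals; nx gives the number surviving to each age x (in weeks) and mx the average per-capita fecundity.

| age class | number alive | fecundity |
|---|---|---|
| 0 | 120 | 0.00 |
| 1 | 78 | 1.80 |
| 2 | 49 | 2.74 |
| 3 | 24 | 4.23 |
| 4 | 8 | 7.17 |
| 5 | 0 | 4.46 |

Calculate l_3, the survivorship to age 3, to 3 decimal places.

l_3 = n_3/n_0 = 24/120 = 0.2 → 0.200

0.200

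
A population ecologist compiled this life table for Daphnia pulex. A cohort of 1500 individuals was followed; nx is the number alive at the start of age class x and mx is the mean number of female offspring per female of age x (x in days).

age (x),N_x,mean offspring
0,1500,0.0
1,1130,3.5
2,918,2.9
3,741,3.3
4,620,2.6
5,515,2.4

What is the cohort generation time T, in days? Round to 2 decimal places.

lx = nx/n0 = nx/1500: 1, 0.75333…, 0.612, 0.494, 0.41333…, 0.34333…
lx·mx: 0, 2.636667…, 1.7748, 1.6302, 1.074667…, 0.824… → R0 = 7.940333…
x·lx·mx: 0, 2.636667…, 3.5496, 4.8906, 4.298667…, 4.12… → Σ = 19.495533…
T = 19.495533… / 7.940333… = 2.455254… → 2.46

2.46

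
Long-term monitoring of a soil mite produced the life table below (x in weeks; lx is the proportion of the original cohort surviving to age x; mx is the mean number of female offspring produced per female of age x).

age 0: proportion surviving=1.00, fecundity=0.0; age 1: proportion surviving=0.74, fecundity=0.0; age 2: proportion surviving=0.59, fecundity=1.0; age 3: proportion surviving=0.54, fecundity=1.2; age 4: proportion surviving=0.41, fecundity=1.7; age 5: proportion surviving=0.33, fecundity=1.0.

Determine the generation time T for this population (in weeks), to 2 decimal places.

3.34

lx·mx: 0, 0, 0.59, 0.648, 0.697, 0.33 → R0 = 2.265
x·lx·mx: 0, 0, 1.18, 1.944, 2.788, 1.65 → Σ = 7.562
T = 7.562 / 2.265 = 3.338631… → 3.34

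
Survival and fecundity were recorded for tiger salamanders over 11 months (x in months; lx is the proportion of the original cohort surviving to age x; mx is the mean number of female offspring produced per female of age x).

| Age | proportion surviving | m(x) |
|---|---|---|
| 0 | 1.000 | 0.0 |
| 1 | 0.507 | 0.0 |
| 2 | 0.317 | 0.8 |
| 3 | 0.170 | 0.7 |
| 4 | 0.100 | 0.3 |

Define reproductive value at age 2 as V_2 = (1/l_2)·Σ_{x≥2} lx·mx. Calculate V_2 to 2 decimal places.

lx·mx for x ≥ 2: 0.2536, 0.119, 0.03 → sum = 0.4026
V_2 = 0.4026 / l_2 = 0.4026 / 0.317 = 1.270032… → 1.27

1.27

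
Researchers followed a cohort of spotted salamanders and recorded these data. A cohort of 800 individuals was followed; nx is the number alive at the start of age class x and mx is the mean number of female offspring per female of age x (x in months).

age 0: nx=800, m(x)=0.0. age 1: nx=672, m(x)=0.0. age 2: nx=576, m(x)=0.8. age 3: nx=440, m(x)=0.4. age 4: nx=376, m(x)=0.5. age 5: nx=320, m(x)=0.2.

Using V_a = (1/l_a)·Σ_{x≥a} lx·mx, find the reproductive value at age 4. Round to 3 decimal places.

lx = nx/n0 = nx/800: 1, 0.84, 0.72, 0.55, 0.47, 0.4
lx·mx for x ≥ 4: 0.235, 0.08 → sum = 0.315
V_4 = 0.315 / l_4 = 0.315 / 0.47 = 0.670213… → 0.670

0.670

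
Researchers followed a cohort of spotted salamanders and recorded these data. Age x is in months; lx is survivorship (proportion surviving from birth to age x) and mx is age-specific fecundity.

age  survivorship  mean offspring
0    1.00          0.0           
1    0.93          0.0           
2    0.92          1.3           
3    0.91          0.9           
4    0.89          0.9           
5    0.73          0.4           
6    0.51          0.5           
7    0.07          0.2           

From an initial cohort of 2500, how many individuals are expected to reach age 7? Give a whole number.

175

Expected survivors = N0 · l_7 = 2500 × 0.07 = 175 → 175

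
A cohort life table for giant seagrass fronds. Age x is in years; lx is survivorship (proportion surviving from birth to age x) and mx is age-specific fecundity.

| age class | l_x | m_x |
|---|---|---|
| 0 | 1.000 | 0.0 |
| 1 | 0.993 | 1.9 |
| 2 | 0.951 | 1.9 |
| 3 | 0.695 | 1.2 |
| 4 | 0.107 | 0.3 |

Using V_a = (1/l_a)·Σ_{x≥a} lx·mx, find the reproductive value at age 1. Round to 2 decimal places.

4.59

lx·mx for x ≥ 1: 1.8867, 1.8069, 0.834, 0.0321 → sum = 4.5597
V_1 = 4.5597 / l_1 = 4.5597 / 0.993 = 4.591843… → 4.59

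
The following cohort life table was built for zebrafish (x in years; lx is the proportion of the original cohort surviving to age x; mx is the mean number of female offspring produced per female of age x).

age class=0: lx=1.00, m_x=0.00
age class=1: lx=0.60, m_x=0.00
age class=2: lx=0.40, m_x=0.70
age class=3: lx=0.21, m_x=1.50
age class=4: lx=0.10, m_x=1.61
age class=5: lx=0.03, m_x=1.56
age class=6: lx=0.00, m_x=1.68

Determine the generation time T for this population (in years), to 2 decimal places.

lx·mx: 0, 0, 0.28, 0.315, 0.161, 0.0468, 0 → R0 = 0.8028
x·lx·mx: 0, 0, 0.56, 0.945, 0.644, 0.234, 0 → Σ = 2.383
T = 2.383 / 0.8028 = 2.968361… → 2.97

2.97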